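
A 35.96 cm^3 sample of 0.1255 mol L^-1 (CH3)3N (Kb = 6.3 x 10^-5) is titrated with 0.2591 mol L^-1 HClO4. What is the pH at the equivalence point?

n((CH3)3N) = 0.1255 x 0.03596 = 0.004513 mol; V(HClO4) at equivalence = 0.004513/0.2591 = 0.01742 L.
At equivalence the base is fully converted to (CH3)3NH+; total volume = 0.05338 L, so [(CH3)3NH+] = 0.004513/0.05338 = 0.08455 M.
Ka((CH3)3NH+) = Kw/Kb = 1.0e-14 / 6.3 x 10^-5 = 1.59e-10.
[H^+] = sqrt(Ka x [(CH3)3NH+]) = sqrt(1.59e-10 x 0.08455) = 3.66e-6 M.
pH = -log(3.66e-6) = 5.44.

5.44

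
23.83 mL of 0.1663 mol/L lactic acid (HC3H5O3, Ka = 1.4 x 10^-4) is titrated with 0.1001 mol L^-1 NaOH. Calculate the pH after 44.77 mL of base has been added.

11.88

n(acid) = 0.1663 x 0.02383 = 0.003963 mol; n(NaOH) added = 0.1001 x 0.04477 = 0.004481 mol.
Base is in excess by 0.004481 - 0.003963 = 0.0005185 mol in a total volume of 0.06860 L.
[OH^-] = 0.0005185/0.06860 = 0.007559 M, so pOH = 2.12 and pH = 14.00 - 2.12 = 11.88.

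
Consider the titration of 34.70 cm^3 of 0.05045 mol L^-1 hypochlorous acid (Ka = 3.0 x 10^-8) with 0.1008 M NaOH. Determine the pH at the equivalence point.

n(HClO) = 0.05045 x 0.03470 = 0.001751 mol; V(NaOH) at equivalence = 0.001751/0.1008 = 0.01737 L.
At equivalence all the acid is converted to ClO-; total volume = 0.03470 + 0.01737 = 0.05207 L, so [ClO-] = 0.001751/0.05207 = 0.03362 M.
Kb = Kw/Ka = 1.0e-14 / 3.0 x 10^-8 = 3.33e-7.
[OH^-] = sqrt(Kb x [ClO-]) = sqrt(3.33e-7 x 0.03362) = 0.000106 M.
pOH = 3.98, so pH = 14.00 - 3.98 = 10.02.

10.02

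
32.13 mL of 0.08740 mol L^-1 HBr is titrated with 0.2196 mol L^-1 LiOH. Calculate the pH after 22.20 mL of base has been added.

12.58

n(acid) = 0.08740 x 0.03213 = 0.002808 mol; n(LiOH) added = 0.2196 x 0.02220 = 0.004875 mol.
Base is in excess by 0.004875 - 0.002808 = 0.002067 mol in a total volume of 0.05433 L.
[OH^-] = 0.002067/0.05433 = 0.03804 M, so pOH = 1.42 and pH = 14.00 - 1.42 = 12.58.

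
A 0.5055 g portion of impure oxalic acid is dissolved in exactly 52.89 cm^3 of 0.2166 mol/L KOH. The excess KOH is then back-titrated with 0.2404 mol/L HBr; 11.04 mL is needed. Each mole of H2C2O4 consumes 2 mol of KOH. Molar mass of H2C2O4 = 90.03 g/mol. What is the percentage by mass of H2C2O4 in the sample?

78.4%

Total n(KOH) added = 0.2166 x 0.05289 = 0.01146 mol.
n(HBr) used = 0.2404 x 0.01104 = 0.002654 mol, which equals the excess n(KOH).
So n(KOH) consumed by the sample = 0.01146 - 0.002654 = 0.008802 mol.
n(H2C2O4) = 0.008802 / 2 = 0.004401 mol.
mass H2C2O4 = 0.004401 x 90.03 = 0.3962 g, so %H2C2O4 = 0.3962/0.5055 x 100 = 78.4%.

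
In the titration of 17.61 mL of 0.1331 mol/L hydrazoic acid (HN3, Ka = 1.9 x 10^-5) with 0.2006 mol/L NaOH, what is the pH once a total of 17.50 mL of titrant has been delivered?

12.52

n(acid) = 0.1331 x 0.01761 = 0.002344 mol; n(NaOH) added = 0.2006 x 0.01750 = 0.003511 mol.
Base is in excess by 0.003511 - 0.002344 = 0.001167 mol in a total volume of 0.03511 L.
[OH^-] = 0.001167/0.03511 = 0.03323 M, so pOH = 1.48 and pH = 14.00 - 1.48 = 12.52.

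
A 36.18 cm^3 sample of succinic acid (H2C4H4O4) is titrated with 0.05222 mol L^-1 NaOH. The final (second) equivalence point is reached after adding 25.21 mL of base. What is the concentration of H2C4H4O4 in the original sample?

0.0182 M

n(NaOH) = 0.05222 x 0.02521 = 0.001316 mol.
At the final (second) equivalence point, 2 mol OH^- react per mol H2C4H4O4, so n(H2C4H4O4) = 0.001316 / 2 = 0.0006582 mol.
[H2C4H4O4] = 0.0006582 / 0.03618 L = 0.0182 M.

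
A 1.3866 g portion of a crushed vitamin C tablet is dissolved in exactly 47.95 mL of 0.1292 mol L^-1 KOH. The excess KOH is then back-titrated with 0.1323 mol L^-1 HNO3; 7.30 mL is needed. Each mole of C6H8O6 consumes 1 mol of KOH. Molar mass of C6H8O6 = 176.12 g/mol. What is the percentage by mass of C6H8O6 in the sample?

Total n(KOH) added = 0.1292 x 0.04795 = 0.006195 mol.
n(HNO3) used = 0.1323 x 0.007300 = 0.0009658 mol, which equals the excess n(KOH).
So n(KOH) consumed by the sample = 0.006195 - 0.0009658 = 0.005229 mol.
n(C6H8O6) = 0.005229 / 1 = 0.005229 mol.
mass C6H8O6 = 0.005229 x 176.12 = 0.9210 g, so %C6H8O6 = 0.9210/1.3866 x 100 = 66.4%.

66.4%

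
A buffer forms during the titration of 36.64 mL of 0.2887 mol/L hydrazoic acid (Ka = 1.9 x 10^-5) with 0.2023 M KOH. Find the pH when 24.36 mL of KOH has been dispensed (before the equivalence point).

Initial n(HN3) = 0.2887 x 0.03664 = 0.01058 mol.
n(KOH) added = 0.2023 x 0.02436 = 0.004928 mol, converting that many moles of HN3 to N3-.
Remaining n(HN3) = 0.005650 mol; n(N3-) = 0.004928 mol.
By Henderson-Hasselbalch, pH = pKa + log([A^-]/[HA]) = 4.72 + log(0.004928/0.005650) = 4.72 + (-0.06) = 4.66.

4.66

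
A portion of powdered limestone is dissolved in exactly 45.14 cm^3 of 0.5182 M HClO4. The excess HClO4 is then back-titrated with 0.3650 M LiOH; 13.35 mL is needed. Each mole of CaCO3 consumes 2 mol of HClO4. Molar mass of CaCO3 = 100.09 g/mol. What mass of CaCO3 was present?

Total n(HClO4) added = 0.5182 x 0.04514 = 0.02339 mol.
n(LiOH) used = 0.3650 x 0.01335 = 0.004873 mol, which equals the excess n(HClO4).
So n(HClO4) consumed by the sample = 0.02339 - 0.004873 = 0.01852 mol.
n(CaCO3) = 0.01852 / 2 = 0.009259 mol.
mass = 0.009259 mol x 100.09 g/mol = 0.927 g.

0.927 g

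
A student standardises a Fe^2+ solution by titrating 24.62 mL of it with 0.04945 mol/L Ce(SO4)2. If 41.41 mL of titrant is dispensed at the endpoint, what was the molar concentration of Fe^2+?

0.0832 M

n(Ce(SO4)2) = 0.04945 x 0.04141 = 0.002048 mol.
From the balanced equation, 1 mol Ce(SO4)2 reacts with 1 mol Fe^2+, so n(Fe^2+) = 0.002048 x 1/1 = 0.002048 mol.
[Fe^2+] = 0.002048 / 0.02462 L = 0.0832 M.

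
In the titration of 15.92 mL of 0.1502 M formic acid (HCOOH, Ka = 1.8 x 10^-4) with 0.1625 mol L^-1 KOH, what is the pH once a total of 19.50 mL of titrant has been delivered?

12.34

n(acid) = 0.1502 x 0.01592 = 0.002391 mol; n(KOH) added = 0.1625 x 0.01950 = 0.003169 mol.
Base is in excess by 0.003169 - 0.002391 = 0.0007776 mol in a total volume of 0.03542 L.
[OH^-] = 0.0007776/0.03542 = 0.02195 M, so pOH = 1.66 and pH = 14.00 - 1.66 = 12.34.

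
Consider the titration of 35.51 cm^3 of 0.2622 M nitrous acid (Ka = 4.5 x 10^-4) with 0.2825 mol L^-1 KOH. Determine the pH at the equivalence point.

8.24

n(HNO2) = 0.2622 x 0.03551 = 0.009311 mol; V(KOH) at equivalence = 0.009311/0.2825 = 0.03296 L.
At equivalence all the acid is converted to NO2-; total volume = 0.03551 + 0.03296 = 0.06847 L, so [NO2-] = 0.009311/0.06847 = 0.1360 M.
Kb = Kw/Ka = 1.0e-14 / 4.5 x 10^-4 = 2.22e-11.
[OH^-] = sqrt(Kb x [NO2-]) = sqrt(2.22e-11 x 0.1360) = 1.74e-6 M.
pOH = 5.76, so pH = 14.00 - 5.76 = 8.24.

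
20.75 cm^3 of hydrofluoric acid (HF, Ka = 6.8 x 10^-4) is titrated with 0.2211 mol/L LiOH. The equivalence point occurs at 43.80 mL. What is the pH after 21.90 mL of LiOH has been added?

21.90 mL is exactly half the equivalence volume (43.80/2), i.e. the half-equivalence point.
There, n(HA) = n(A^-), so pH = pKa = -log(6.8 x 10^-4) = 3.17.

3.17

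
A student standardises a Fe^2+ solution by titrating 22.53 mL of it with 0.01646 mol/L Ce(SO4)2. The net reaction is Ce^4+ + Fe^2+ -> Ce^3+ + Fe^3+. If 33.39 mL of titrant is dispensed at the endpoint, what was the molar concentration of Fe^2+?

n(Ce(SO4)2) = 0.01646 x 0.03339 = 0.0005496 mol.
From the balanced equation, 1 mol Ce(SO4)2 reacts with 1 mol Fe^2+, so n(Fe^2+) = 0.0005496 x 1/1 = 0.0005496 mol.
[Fe^2+] = 0.0005496 / 0.02253 L = 0.0244 M.

0.0244 M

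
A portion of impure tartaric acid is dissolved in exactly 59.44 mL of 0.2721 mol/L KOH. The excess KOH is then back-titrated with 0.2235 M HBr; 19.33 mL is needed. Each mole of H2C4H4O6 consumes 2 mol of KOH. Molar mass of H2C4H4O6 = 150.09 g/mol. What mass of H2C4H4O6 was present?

0.890 g

Total n(KOH) added = 0.2721 x 0.05944 = 0.01617 mol.
n(HBr) used = 0.2235 x 0.01933 = 0.004320 mol, which equals the excess n(KOH).
So n(KOH) consumed by the sample = 0.01617 - 0.004320 = 0.01185 mol.
n(H2C4H4O6) = 0.01185 / 2 = 0.005927 mol.
mass = 0.005927 mol x 150.09 g/mol = 0.890 g.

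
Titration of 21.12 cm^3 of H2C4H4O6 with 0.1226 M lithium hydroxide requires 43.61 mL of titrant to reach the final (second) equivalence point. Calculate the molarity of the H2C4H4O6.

n(LiOH) = 0.1226 x 0.04361 = 0.005347 mol.
At the final (second) equivalence point, 2 mol OH^- react per mol H2C4H4O6, so n(H2C4H4O6) = 0.005347 / 2 = 0.002673 mol.
[H2C4H4O6] = 0.002673 / 0.02112 L = 0.127 M.

0.127 M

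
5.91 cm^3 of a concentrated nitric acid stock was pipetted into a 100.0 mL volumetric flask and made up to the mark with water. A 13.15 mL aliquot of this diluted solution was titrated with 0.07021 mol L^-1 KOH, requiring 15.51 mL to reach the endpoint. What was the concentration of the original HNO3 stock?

1.40 M

n(KOH) = 0.07021 x 0.01551 = 0.001089 mol.
n(HNO3) in the aliquot = 0.001089 mol.
[diluted HNO3] = 0.001089 / 0.01315 = 0.08281 M.
Dilution factor = 100.0/5.910 = 16.92, so [stock] = 0.08281 x 16.92 = 1.40 M.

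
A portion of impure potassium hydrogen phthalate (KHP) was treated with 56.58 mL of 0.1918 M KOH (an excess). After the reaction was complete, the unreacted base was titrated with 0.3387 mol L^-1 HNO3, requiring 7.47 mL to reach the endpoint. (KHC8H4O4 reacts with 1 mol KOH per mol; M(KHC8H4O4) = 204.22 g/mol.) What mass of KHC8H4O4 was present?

1.70 g

Total n(KOH) added = 0.1918 x 0.05658 = 0.01085 mol.
n(HNO3) used = 0.3387 x 0.007470 = 0.002530 mol, which equals the excess n(KOH).
So n(KOH) consumed by the sample = 0.01085 - 0.002530 = 0.008322 mol.
n(KHC8H4O4) = 0.008322 / 1 = 0.008322 mol.
mass = 0.008322 mol x 204.22 g/mol = 1.70 g.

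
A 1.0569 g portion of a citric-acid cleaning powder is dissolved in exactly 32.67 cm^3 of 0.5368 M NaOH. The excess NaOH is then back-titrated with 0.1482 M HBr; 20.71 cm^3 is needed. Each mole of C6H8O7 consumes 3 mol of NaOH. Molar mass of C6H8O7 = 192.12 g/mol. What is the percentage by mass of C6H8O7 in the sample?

Total n(NaOH) added = 0.5368 x 0.03267 = 0.01754 mol.
n(HBr) used = 0.1482 x 0.02071 = 0.003069 mol, which equals the excess n(NaOH).
So n(NaOH) consumed by the sample = 0.01754 - 0.003069 = 0.01447 mol.
n(C6H8O7) = 0.01447 / 3 = 0.004823 mol.
mass C6H8O7 = 0.004823 x 192.12 = 0.9265 g, so %C6H8O7 = 0.9265/1.0569 x 100 = 87.7%.

87.7%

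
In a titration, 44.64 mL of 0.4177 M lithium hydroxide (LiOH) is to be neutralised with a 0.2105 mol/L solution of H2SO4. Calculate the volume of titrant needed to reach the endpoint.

44.3 mL

n(LiOH) = 0.4177 mol/L x 0.04464 L = 0.01865 mol.
The neutralisation is 2 LiOH : 1 H2SO4, so n(H2SO4) = 0.01865 x 1/2 = 0.009323 mol.
V(H2SO4) = 0.009323 / 0.2105 = 0.04429 L = 44.3 mL.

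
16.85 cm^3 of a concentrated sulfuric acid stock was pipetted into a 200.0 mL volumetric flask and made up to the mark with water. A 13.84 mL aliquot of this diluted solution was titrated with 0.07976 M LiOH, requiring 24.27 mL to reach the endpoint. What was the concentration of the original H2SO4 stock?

0.830 M

n(LiOH) = 0.07976 x 0.02427 = 0.001936 mol.
n(H2SO4) in the aliquot = 0.001936 x 1/2 = 0.0009679 mol.
[diluted H2SO4] = 0.0009679 / 0.01384 = 0.06993 M.
Dilution factor = 200.0/16.85 = 11.87, so [stock] = 0.06993 x 11.87 = 0.830 M.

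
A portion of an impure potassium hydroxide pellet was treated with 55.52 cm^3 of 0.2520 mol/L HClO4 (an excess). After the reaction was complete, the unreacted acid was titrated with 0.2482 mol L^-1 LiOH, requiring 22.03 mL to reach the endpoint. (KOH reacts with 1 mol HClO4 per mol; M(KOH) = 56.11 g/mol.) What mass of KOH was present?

Total n(HClO4) added = 0.2520 x 0.05552 = 0.01399 mol.
n(LiOH) used = 0.2482 x 0.02203 = 0.005468 mol, which equals the excess n(HClO4).
So n(HClO4) consumed by the sample = 0.01399 - 0.005468 = 0.008523 mol.
n(KOH) = 0.008523 / 1 = 0.008523 mol.
mass = 0.008523 mol x 56.11 g/mol = 0.478 g.

0.478 g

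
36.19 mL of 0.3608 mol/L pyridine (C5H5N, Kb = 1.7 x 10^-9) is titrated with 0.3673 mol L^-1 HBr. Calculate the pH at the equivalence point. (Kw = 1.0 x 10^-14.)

2.99

n(C5H5N) = 0.3608 x 0.03619 = 0.01306 mol; V(HBr) at equivalence = 0.01306/0.3673 = 0.03555 L.
At equivalence the base is fully converted to C5H5NH+; total volume = 0.07174 L, so [C5H5NH+] = 0.01306/0.07174 = 0.1820 M.
Ka(C5H5NH+) = Kw/Kb = 1.0e-14 / 1.7 x 10^-9 = 5.88e-6.
[H^+] = sqrt(Ka x [C5H5NH+]) = sqrt(5.88e-6 x 0.1820) = 0.00103 M.
pH = -log(0.00103) = 2.99.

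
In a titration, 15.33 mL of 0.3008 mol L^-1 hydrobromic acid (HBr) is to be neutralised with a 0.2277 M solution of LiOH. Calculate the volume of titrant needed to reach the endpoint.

20.3 mL

n(HBr) = 0.3008 mol/L x 0.01533 L = 0.004611 mol.
At equivalence n(LiOH) = n(HBr) = 0.004611 mol.
V(LiOH) = 0.004611 / 0.2277 = 0.02025 L = 20.3 mL.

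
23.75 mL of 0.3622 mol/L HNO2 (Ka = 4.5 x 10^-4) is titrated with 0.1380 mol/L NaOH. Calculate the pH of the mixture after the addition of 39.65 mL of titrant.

Initial n(HNO2) = 0.3622 x 0.02375 = 0.008602 mol.
n(NaOH) added = 0.1380 x 0.03965 = 0.005472 mol, converting that many moles of HNO2 to NO2-.
Remaining n(HNO2) = 0.003131 mol; n(NO2-) = 0.005472 mol.
By Henderson-Hasselbalch, pH = pKa + log([A^-]/[HA]) = 3.35 + log(0.005472/0.003131) = 3.35 + (+0.24) = 3.59.

3.59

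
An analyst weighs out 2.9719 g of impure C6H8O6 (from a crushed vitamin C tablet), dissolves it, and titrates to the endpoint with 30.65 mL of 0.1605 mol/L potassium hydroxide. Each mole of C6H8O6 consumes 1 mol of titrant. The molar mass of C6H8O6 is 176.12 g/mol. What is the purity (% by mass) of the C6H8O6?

29.2%

n(KOH) = 0.1605 x 0.03065 = 0.004919 mol.
n(C6H8O6) = 0.004919 / 1 = 0.004919 mol.
mass of C6H8O6 = 0.004919 x 176.12 = 0.8664 g.
% purity = 0.8664 / 2.9719 x 100 = 29.2%.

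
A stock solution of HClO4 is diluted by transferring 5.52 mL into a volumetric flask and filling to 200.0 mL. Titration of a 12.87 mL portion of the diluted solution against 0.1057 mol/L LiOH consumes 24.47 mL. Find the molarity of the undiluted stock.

n(LiOH) = 0.1057 x 0.02447 = 0.002586 mol.
n(HClO4) in the aliquot = 0.002586 mol.
[diluted HClO4] = 0.002586 / 0.01287 = 0.2010 M.
Dilution factor = 200.0/5.520 = 36.23, so [stock] = 0.2010 x 36.23 = 7.28 M.

7.28 M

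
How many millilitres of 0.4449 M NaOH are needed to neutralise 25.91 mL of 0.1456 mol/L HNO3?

8.48 mL

n(HNO3) = 0.1456 mol/L x 0.02591 L = 0.003772 mol.
At equivalence n(NaOH) = n(HNO3) = 0.003772 mol.
V(NaOH) = 0.003772 / 0.4449 = 0.008479 L = 8.48 mL.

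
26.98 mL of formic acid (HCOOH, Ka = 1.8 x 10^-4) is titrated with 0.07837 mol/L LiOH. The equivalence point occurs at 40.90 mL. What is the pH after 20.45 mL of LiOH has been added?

20.45 mL is exactly half the equivalence volume (40.90/2), i.e. the half-equivalence point.
There, n(HA) = n(A^-), so pH = pKa = -log(1.8 x 10^-4) = 3.74.

3.74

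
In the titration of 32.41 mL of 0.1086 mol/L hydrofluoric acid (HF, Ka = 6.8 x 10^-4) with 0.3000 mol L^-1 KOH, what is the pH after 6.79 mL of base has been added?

Initial n(HF) = 0.1086 x 0.03241 = 0.003520 mol.
n(KOH) added = 0.3000 x 0.006790 = 0.002037 mol, converting that many moles of HF to F-.
Remaining n(HF) = 0.001483 mol; n(F-) = 0.002037 mol.
By Henderson-Hasselbalch, pH = pKa + log([A^-]/[HA]) = 3.17 + log(0.002037/0.001483) = 3.17 + (+0.14) = 3.31.

3.31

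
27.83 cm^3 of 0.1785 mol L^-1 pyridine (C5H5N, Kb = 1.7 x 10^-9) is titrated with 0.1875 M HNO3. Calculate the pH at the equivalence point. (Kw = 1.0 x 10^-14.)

3.13

n(C5H5N) = 0.1785 x 0.02783 = 0.004968 mol; V(HNO3) at equivalence = 0.004968/0.1875 = 0.02649 L.
At equivalence the base is fully converted to C5H5NH+; total volume = 0.05432 L, so [C5H5NH+] = 0.004968/0.05432 = 0.09144 M.
Ka(C5H5NH+) = Kw/Kb = 1.0e-14 / 1.7 x 10^-9 = 5.88e-6.
[H^+] = sqrt(Ka x [C5H5NH+]) = sqrt(5.88e-6 x 0.09144) = 0.000733 M.
pH = -log(0.000733) = 3.13.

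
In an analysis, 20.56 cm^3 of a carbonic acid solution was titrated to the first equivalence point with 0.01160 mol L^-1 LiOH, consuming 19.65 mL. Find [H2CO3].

n(LiOH) = 0.01160 x 0.01965 = 0.0002279 mol.
At the first equivalence point, 1 mol OH^- react per mol H2CO3, so n(H2CO3) = 0.0002279 / 1 = 0.0002279 mol.
[H2CO3] = 0.0002279 / 0.02056 L = 0.0111 M.

0.0111 M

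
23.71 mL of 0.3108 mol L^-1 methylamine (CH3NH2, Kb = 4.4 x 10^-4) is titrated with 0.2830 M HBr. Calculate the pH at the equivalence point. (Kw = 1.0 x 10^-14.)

5.74

n(CH3NH2) = 0.3108 x 0.02371 = 0.007369 mol; V(HBr) at equivalence = 0.007369/0.2830 = 0.02604 L.
At equivalence the base is fully converted to CH3NH3+; total volume = 0.04975 L, so [CH3NH3+] = 0.007369/0.04975 = 0.1481 M.
Ka(CH3NH3+) = Kw/Kb = 1.0e-14 / 4.4 x 10^-4 = 2.27e-11.
[H^+] = sqrt(Ka x [CH3NH3+]) = sqrt(2.27e-11 x 0.1481) = 1.83e-6 M.
pH = -log(1.83e-6) = 5.74.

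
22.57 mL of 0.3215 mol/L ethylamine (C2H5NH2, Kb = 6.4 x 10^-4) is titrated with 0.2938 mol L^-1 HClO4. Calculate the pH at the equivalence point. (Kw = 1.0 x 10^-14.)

5.81

n(C2H5NH2) = 0.3215 x 0.02257 = 0.007256 mol; V(HClO4) at equivalence = 0.007256/0.2938 = 0.02470 L.
At equivalence the base is fully converted to C2H5NH3+; total volume = 0.04727 L, so [C2H5NH3+] = 0.007256/0.04727 = 0.1535 M.
Ka(C2H5NH3+) = Kw/Kb = 1.0e-14 / 6.4 x 10^-4 = 1.56e-11.
[H^+] = sqrt(Ka x [C2H5NH3+]) = sqrt(1.56e-11 x 0.1535) = 1.55e-6 M.
pH = -log(1.55e-6) = 5.81.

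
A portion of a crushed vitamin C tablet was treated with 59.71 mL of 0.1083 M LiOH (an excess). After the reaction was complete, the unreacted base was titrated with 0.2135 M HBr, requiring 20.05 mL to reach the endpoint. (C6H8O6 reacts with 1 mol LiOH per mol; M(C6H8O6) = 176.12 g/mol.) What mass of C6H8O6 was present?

0.385 g

Total n(LiOH) added = 0.1083 x 0.05971 = 0.006467 mol.
n(HBr) used = 0.2135 x 0.02005 = 0.004281 mol, which equals the excess n(LiOH).
So n(LiOH) consumed by the sample = 0.006467 - 0.004281 = 0.002186 mol.
n(C6H8O6) = 0.002186 / 1 = 0.002186 mol.
mass = 0.002186 mol x 176.12 g/mol = 0.385 g.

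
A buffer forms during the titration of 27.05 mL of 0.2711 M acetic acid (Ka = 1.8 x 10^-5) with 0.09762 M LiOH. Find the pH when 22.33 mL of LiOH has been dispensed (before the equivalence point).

Initial n(CH3COOH) = 0.2711 x 0.02705 = 0.007333 mol.
n(LiOH) added = 0.09762 x 0.02233 = 0.002180 mol, converting that many moles of CH3COOH to CH3COO-.
Remaining n(CH3COOH) = 0.005153 mol; n(CH3COO-) = 0.002180 mol.
By Henderson-Hasselbalch, pH = pKa + log([A^-]/[HA]) = 4.74 + log(0.002180/0.005153) = 4.74 + (-0.37) = 4.37.

4.37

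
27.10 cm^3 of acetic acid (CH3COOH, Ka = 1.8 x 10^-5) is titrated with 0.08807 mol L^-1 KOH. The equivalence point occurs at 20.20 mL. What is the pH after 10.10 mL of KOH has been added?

10.10 mL is exactly half the equivalence volume (20.20/2), i.e. the half-equivalence point.
There, n(HA) = n(A^-), so pH = pKa = -log(1.8 x 10^-5) = 4.74.

4.74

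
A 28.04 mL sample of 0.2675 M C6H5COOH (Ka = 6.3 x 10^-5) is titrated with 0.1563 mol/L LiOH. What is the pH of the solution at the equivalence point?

n(C6H5COOH) = 0.2675 x 0.02804 = 0.007501 mol; V(LiOH) at equivalence = 0.007501/0.1563 = 0.04799 L.
At equivalence all the acid is converted to C6H5COO-; total volume = 0.02804 + 0.04799 = 0.07603 L, so [C6H5COO-] = 0.007501/0.07603 = 0.09866 M.
Kb = Kw/Ka = 1.0e-14 / 6.3 x 10^-5 = 1.59e-10.
[OH^-] = sqrt(Kb x [C6H5COO-]) = sqrt(1.59e-10 x 0.09866) = 3.96e-6 M.
pOH = 5.40, so pH = 14.00 - 5.40 = 8.60.

8.60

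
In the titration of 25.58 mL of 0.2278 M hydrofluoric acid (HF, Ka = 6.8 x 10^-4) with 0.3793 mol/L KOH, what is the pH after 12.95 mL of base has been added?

Initial n(HF) = 0.2278 x 0.02558 = 0.005827 mol.
n(KOH) added = 0.3793 x 0.01295 = 0.004912 mol, converting that many moles of HF to F-.
Remaining n(HF) = 0.0009152 mol; n(F-) = 0.004912 mol.
By Henderson-Hasselbalch, pH = pKa + log([A^-]/[HA]) = 3.17 + log(0.004912/0.0009152) = 3.17 + (+0.73) = 3.90.

3.90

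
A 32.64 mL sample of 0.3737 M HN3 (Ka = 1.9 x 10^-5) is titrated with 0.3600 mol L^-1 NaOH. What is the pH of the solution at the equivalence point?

8.99

n(HN3) = 0.3737 x 0.03264 = 0.01220 mol; V(NaOH) at equivalence = 0.01220/0.3600 = 0.03388 L.
At equivalence all the acid is converted to N3-; total volume = 0.03264 + 0.03388 = 0.06652 L, so [N3-] = 0.01220/0.06652 = 0.1834 M.
Kb = Kw/Ka = 1.0e-14 / 1.9 x 10^-5 = 5.26e-10.
[OH^-] = sqrt(Kb x [N3-]) = sqrt(5.26e-10 x 0.1834) = 9.82e-6 M.
pOH = 5.01, so pH = 14.00 - 5.01 = 8.99.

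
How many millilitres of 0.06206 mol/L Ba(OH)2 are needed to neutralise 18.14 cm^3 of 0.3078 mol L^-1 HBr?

n(HBr) = 0.3078 mol/L x 0.01814 L = 0.005583 mol.
The neutralisation is 2 HBr : 1 Ba(OH)2, so n(Ba(OH)2) = 0.005583 x 1/2 = 0.002792 mol.
V(Ba(OH)2) = 0.002792 / 0.06206 = 0.04498 L = 45.0 mL.

45.0 mL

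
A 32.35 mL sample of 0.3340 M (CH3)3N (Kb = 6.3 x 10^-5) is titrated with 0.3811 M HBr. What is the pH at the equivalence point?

n((CH3)3N) = 0.3340 x 0.03235 = 0.01080 mol; V(HBr) at equivalence = 0.01080/0.3811 = 0.02835 L.
At equivalence the base is fully converted to (CH3)3NH+; total volume = 0.06070 L, so [(CH3)3NH+] = 0.01080/0.06070 = 0.1780 M.
Ka((CH3)3NH+) = Kw/Kb = 1.0e-14 / 6.3 x 10^-5 = 1.59e-10.
[H^+] = sqrt(Ka x [(CH3)3NH+]) = sqrt(1.59e-10 x 0.1780) = 5.32e-6 M.
pH = -log(5.32e-6) = 5.27.

5.27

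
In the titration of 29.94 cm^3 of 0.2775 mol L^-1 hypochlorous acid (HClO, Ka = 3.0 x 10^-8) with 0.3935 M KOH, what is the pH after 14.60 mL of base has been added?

7.87

Initial n(HClO) = 0.2775 x 0.02994 = 0.008308 mol.
n(KOH) added = 0.3935 x 0.01460 = 0.005745 mol, converting that many moles of HClO to ClO-.
Remaining n(HClO) = 0.002563 mol; n(ClO-) = 0.005745 mol.
By Henderson-Hasselbalch, pH = pKa + log([A^-]/[HA]) = 7.52 + log(0.005745/0.002563) = 7.52 + (+0.35) = 7.87.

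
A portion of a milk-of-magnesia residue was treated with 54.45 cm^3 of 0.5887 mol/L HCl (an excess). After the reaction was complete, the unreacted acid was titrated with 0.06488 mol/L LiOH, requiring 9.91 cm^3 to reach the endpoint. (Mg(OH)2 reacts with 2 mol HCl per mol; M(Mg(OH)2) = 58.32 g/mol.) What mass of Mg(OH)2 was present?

0.916 g

Total n(HCl) added = 0.5887 x 0.05445 = 0.03205 mol.
n(LiOH) used = 0.06488 x 0.009910 = 0.0006430 mol, which equals the excess n(HCl).
So n(HCl) consumed by the sample = 0.03205 - 0.0006430 = 0.03141 mol.
n(Mg(OH)2) = 0.03141 / 2 = 0.01571 mol.
mass = 0.01571 mol x 58.32 g/mol = 0.916 g.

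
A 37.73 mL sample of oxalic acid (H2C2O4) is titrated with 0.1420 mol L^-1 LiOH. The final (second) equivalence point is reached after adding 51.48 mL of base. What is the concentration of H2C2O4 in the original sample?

n(LiOH) = 0.1420 x 0.05148 = 0.007310 mol.
At the final (second) equivalence point, 2 mol OH^- react per mol H2C2O4, so n(H2C2O4) = 0.007310 / 2 = 0.003655 mol.
[H2C2O4] = 0.003655 / 0.03773 L = 0.0969 M.

0.0969 M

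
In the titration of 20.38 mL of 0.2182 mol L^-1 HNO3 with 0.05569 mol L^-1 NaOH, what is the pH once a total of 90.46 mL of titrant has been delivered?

11.73

n(acid) = 0.2182 x 0.02038 = 0.004447 mol; n(NaOH) added = 0.05569 x 0.09046 = 0.005038 mol.
Base is in excess by 0.005038 - 0.004447 = 0.0005908 mol in a total volume of 0.1108 L.
[OH^-] = 0.0005908/0.1108 = 0.005330 M, so pOH = 2.27 and pH = 14.00 - 2.27 = 11.73.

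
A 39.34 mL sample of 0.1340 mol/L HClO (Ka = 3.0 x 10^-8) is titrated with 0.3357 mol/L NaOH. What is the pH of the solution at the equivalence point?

n(HClO) = 0.1340 x 0.03934 = 0.005272 mol; V(NaOH) at equivalence = 0.005272/0.3357 = 0.01570 L.
At equivalence all the acid is converted to ClO-; total volume = 0.03934 + 0.01570 = 0.05504 L, so [ClO-] = 0.005272/0.05504 = 0.09577 M.
Kb = Kw/Ka = 1.0e-14 / 3.0 x 10^-8 = 3.33e-7.
[OH^-] = sqrt(Kb x [ClO-]) = sqrt(3.33e-7 x 0.09577) = 0.000179 M.
pOH = 3.75, so pH = 14.00 - 3.75 = 10.25.

10.25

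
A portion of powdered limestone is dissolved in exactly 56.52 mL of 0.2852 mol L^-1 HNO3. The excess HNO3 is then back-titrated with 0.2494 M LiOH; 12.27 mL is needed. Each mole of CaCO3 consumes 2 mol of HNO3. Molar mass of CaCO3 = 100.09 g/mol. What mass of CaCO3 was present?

Total n(HNO3) added = 0.2852 x 0.05652 = 0.01612 mol.
n(LiOH) used = 0.2494 x 0.01227 = 0.003060 mol, which equals the excess n(HNO3).
So n(HNO3) consumed by the sample = 0.01612 - 0.003060 = 0.01306 mol.
n(CaCO3) = 0.01306 / 2 = 0.006530 mol.
mass = 0.006530 mol x 100.09 g/mol = 0.654 g.

0.654 g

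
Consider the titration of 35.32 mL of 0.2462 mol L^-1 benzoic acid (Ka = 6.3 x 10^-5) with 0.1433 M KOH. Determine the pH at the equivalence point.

n(C6H5COOH) = 0.2462 x 0.03532 = 0.008696 mol; V(KOH) at equivalence = 0.008696/0.1433 = 0.06068 L.
At equivalence all the acid is converted to C6H5COO-; total volume = 0.03532 + 0.06068 = 0.09600 L, so [C6H5COO-] = 0.008696/0.09600 = 0.09058 M.
Kb = Kw/Ka = 1.0e-14 / 6.3 x 10^-5 = 1.59e-10.
[OH^-] = sqrt(Kb x [C6H5COO-]) = sqrt(1.59e-10 x 0.09058) = 3.79e-6 M.
pOH = 5.42, so pH = 14.00 - 5.42 = 8.58.

8.58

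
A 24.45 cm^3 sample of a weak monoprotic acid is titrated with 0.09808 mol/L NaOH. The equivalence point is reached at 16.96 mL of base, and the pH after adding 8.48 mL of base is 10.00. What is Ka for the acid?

1.0 x 10^-10

8.48 mL is half of the equivalence volume, so this is the half-equivalence point where [HA] = [A^-].
At half-equivalence pH = pKa, so pKa = 10.00.
Ka = 10^(-10.00) = 1.0 x 10^-10.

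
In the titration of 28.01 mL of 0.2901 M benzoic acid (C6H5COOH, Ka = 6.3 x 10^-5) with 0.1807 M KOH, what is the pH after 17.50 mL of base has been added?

4.00

Initial n(C6H5COOH) = 0.2901 x 0.02801 = 0.008126 mol.
n(KOH) added = 0.1807 x 0.01750 = 0.003162 mol, converting that many moles of C6H5COOH to C6H5COO-.
Remaining n(C6H5COOH) = 0.004963 mol; n(C6H5COO-) = 0.003162 mol.
By Henderson-Hasselbalch, pH = pKa + log([A^-]/[HA]) = 4.20 + log(0.003162/0.004963) = 4.20 + (-0.20) = 4.00.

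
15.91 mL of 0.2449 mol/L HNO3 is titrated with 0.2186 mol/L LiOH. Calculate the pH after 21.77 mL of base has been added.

12.36

n(acid) = 0.2449 x 0.01591 = 0.003896 mol; n(LiOH) added = 0.2186 x 0.02177 = 0.004759 mol.
Base is in excess by 0.004759 - 0.003896 = 0.0008626 mol in a total volume of 0.03768 L.
[OH^-] = 0.0008626/0.03768 = 0.02289 M, so pOH = 1.64 and pH = 14.00 - 1.64 = 12.36.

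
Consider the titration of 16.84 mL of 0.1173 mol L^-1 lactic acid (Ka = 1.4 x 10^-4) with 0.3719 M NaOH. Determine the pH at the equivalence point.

n(HC3H5O3) = 0.1173 x 0.01684 = 0.001975 mol; V(NaOH) at equivalence = 0.001975/0.3719 = 0.005311 L.
At equivalence all the acid is converted to C3H5O3-; total volume = 0.01684 + 0.005311 = 0.02215 L, so [C3H5O3-] = 0.001975/0.02215 = 0.08917 M.
Kb = Kw/Ka = 1.0e-14 / 1.4 x 10^-4 = 7.14e-11.
[OH^-] = sqrt(Kb x [C3H5O3-]) = sqrt(7.14e-11 x 0.08917) = 2.52e-6 M.
pOH = 5.60, so pH = 14.00 - 5.60 = 8.40.

8.40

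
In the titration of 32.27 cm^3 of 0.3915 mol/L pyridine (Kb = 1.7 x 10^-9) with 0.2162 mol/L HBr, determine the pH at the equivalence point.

n(C5H5N) = 0.3915 x 0.03227 = 0.01263 mol; V(HBr) at equivalence = 0.01263/0.2162 = 0.05844 L.
At equivalence the base is fully converted to C5H5NH+; total volume = 0.09071 L, so [C5H5NH+] = 0.01263/0.09071 = 0.1393 M.
Ka(C5H5NH+) = Kw/Kb = 1.0e-14 / 1.7 x 10^-9 = 5.88e-6.
[H^+] = sqrt(Ka x [C5H5NH+]) = sqrt(5.88e-6 x 0.1393) = 0.000905 M.
pH = -log(0.000905) = 3.04.

3.04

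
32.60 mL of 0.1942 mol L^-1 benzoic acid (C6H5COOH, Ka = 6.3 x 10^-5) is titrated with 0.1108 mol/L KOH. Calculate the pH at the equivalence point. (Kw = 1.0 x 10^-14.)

n(C6H5COOH) = 0.1942 x 0.03260 = 0.006331 mol; V(KOH) at equivalence = 0.006331/0.1108 = 0.05714 L.
At equivalence all the acid is converted to C6H5COO-; total volume = 0.03260 + 0.05714 = 0.08974 L, so [C6H5COO-] = 0.006331/0.08974 = 0.07055 M.
Kb = Kw/Ka = 1.0e-14 / 6.3 x 10^-5 = 1.59e-10.
[OH^-] = sqrt(Kb x [C6H5COO-]) = sqrt(1.59e-10 x 0.07055) = 3.35e-6 M.
pOH = 5.48, so pH = 14.00 - 5.48 = 8.52.

8.52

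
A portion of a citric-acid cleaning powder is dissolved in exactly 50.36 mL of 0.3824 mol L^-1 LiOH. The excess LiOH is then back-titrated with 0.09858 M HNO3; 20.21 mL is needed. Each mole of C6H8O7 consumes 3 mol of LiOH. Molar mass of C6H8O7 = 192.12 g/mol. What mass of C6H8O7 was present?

1.11 g

Total n(LiOH) added = 0.3824 x 0.05036 = 0.01926 mol.
n(HNO3) used = 0.09858 x 0.02021 = 0.001992 mol, which equals the excess n(LiOH).
So n(LiOH) consumed by the sample = 0.01926 - 0.001992 = 0.01727 mol.
n(C6H8O7) = 0.01727 / 3 = 0.005755 mol.
mass = 0.005755 mol x 192.12 g/mol = 1.11 g.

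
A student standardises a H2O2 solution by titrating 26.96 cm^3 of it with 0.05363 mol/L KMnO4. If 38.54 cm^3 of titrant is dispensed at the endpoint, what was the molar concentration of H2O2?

n(KMnO4) = 0.05363 x 0.03854 = 0.002067 mol.
From the balanced equation, 2 mol KMnO4 reacts with 5 mol H2O2, so n(H2O2) = 0.002067 x 5/2 = 0.005167 mol.
[H2O2] = 0.005167 / 0.02696 L = 0.192 M.

0.192 M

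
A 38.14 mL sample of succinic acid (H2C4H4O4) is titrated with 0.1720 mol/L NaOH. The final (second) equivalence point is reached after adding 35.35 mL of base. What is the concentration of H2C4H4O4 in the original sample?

0.0797 M

n(NaOH) = 0.1720 x 0.03535 = 0.006080 mol.
At the final (second) equivalence point, 2 mol OH^- react per mol H2C4H4O4, so n(H2C4H4O4) = 0.006080 / 2 = 0.003040 mol.
[H2C4H4O4] = 0.003040 / 0.03814 L = 0.0797 M.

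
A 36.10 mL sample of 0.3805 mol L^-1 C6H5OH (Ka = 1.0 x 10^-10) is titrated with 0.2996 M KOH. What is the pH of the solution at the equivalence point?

n(C6H5OH) = 0.3805 x 0.03610 = 0.01374 mol; V(KOH) at equivalence = 0.01374/0.2996 = 0.04585 L.
At equivalence all the acid is converted to C6H5O-; total volume = 0.03610 + 0.04585 = 0.08195 L, so [C6H5O-] = 0.01374/0.08195 = 0.1676 M.
Kb = Kw/Ka = 1.0e-14 / 1.0 x 10^-10 = 0.000100.
[OH^-] = sqrt(Kb x [C6H5O-]) = sqrt(0.000100 x 0.1676) = 0.00409 M.
pOH = 2.39, so pH = 14.00 - 2.39 = 11.61.

11.61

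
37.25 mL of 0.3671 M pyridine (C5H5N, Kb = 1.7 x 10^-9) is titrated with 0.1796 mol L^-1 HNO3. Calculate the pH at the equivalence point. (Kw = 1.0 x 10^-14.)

3.07

n(C5H5N) = 0.3671 x 0.03725 = 0.01367 mol; V(HNO3) at equivalence = 0.01367/0.1796 = 0.07614 L.
At equivalence the base is fully converted to C5H5NH+; total volume = 0.1134 L, so [C5H5NH+] = 0.01367/0.1134 = 0.1206 M.
Ka(C5H5NH+) = Kw/Kb = 1.0e-14 / 1.7 x 10^-9 = 5.88e-6.
[H^+] = sqrt(Ka x [C5H5NH+]) = sqrt(5.88e-6 x 0.1206) = 0.000842 M.
pH = -log(0.000842) = 3.07.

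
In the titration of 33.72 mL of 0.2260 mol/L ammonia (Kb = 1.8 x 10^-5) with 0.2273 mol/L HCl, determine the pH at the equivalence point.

5.10

n(NH3) = 0.2260 x 0.03372 = 0.007621 mol; V(HCl) at equivalence = 0.007621/0.2273 = 0.03353 L.
At equivalence the base is fully converted to NH4+; total volume = 0.06725 L, so [NH4+] = 0.007621/0.06725 = 0.1133 M.
Ka(NH4+) = Kw/Kb = 1.0e-14 / 1.8 x 10^-5 = 5.56e-10.
[H^+] = sqrt(Ka x [NH4+]) = sqrt(5.56e-10 x 0.1133) = 7.93e-6 M.
pH = -log(7.93e-6) = 5.10.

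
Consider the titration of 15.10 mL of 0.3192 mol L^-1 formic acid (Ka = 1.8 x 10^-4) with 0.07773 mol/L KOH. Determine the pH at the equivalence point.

n(HCOOH) = 0.3192 x 0.01510 = 0.004820 mol; V(KOH) at equivalence = 0.004820/0.07773 = 0.06201 L.
At equivalence all the acid is converted to HCOO-; total volume = 0.01510 + 0.06201 = 0.07711 L, so [HCOO-] = 0.004820/0.07711 = 0.06251 M.
Kb = Kw/Ka = 1.0e-14 / 1.8 x 10^-4 = 5.56e-11.
[OH^-] = sqrt(Kb x [HCOO-]) = sqrt(5.56e-11 x 0.06251) = 1.86e-6 M.
pOH = 5.73, so pH = 14.00 - 5.73 = 8.27.

8.27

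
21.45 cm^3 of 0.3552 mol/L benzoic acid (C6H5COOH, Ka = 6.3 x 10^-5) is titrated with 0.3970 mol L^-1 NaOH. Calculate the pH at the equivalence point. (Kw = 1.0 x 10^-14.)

n(C6H5COOH) = 0.3552 x 0.02145 = 0.007619 mol; V(NaOH) at equivalence = 0.007619/0.3970 = 0.01919 L.
At equivalence all the acid is converted to C6H5COO-; total volume = 0.02145 + 0.01919 = 0.04064 L, so [C6H5COO-] = 0.007619/0.04064 = 0.1875 M.
Kb = Kw/Ka = 1.0e-14 / 6.3 x 10^-5 = 1.59e-10.
[OH^-] = sqrt(Kb x [C6H5COO-]) = sqrt(1.59e-10 x 0.1875) = 5.46e-6 M.
pOH = 5.26, so pH = 14.00 - 5.26 = 8.74.

8.74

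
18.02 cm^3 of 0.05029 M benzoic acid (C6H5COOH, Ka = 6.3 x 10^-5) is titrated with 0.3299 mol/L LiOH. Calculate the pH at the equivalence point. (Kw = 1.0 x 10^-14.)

8.42

n(C6H5COOH) = 0.05029 x 0.01802 = 0.0009062 mol; V(LiOH) at equivalence = 0.0009062/0.3299 = 0.002747 L.
At equivalence all the acid is converted to C6H5COO-; total volume = 0.01802 + 0.002747 = 0.02077 L, so [C6H5COO-] = 0.0009062/0.02077 = 0.04364 M.
Kb = Kw/Ka = 1.0e-14 / 6.3 x 10^-5 = 1.59e-10.
[OH^-] = sqrt(Kb x [C6H5COO-]) = sqrt(1.59e-10 x 0.04364) = 2.63e-6 M.
pOH = 5.58, so pH = 14.00 - 5.58 = 8.42.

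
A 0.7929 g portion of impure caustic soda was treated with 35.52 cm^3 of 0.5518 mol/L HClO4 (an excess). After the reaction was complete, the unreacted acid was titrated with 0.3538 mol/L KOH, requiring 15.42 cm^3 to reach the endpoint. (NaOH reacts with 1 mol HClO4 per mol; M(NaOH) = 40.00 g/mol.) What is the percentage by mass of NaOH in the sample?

Total n(HClO4) added = 0.5518 x 0.03552 = 0.01960 mol.
n(KOH) used = 0.3538 x 0.01542 = 0.005456 mol, which equals the excess n(HClO4).
So n(HClO4) consumed by the sample = 0.01960 - 0.005456 = 0.01414 mol.
n(NaOH) = 0.01414 / 1 = 0.01414 mol.
mass NaOH = 0.01414 x 40.00 = 0.5658 g, so %NaOH = 0.5658/0.7929 x 100 = 71.4%.

71.4%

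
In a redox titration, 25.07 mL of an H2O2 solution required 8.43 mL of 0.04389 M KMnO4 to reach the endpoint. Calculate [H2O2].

0.0369 M

n(KMnO4) = 0.04389 x 0.008430 = 0.0003700 mol.
From the balanced equation, 2 mol KMnO4 reacts with 5 mol H2O2, so n(H2O2) = 0.0003700 x 5/2 = 0.0009250 mol.
[H2O2] = 0.0009250 / 0.02507 L = 0.0369 M.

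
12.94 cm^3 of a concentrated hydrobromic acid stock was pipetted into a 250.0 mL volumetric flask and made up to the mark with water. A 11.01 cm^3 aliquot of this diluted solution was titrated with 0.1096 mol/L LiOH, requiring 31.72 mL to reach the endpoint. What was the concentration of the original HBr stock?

n(LiOH) = 0.1096 x 0.03172 = 0.003477 mol.
n(HBr) in the aliquot = 0.003477 mol.
[diluted HBr] = 0.003477 / 0.01101 = 0.3158 M.
Dilution factor = 250.0/12.94 = 19.32, so [stock] = 0.3158 x 19.32 = 6.10 M.

6.10 M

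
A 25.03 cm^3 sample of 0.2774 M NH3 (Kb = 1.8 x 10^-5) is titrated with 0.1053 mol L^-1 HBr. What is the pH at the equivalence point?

5.19

n(NH3) = 0.2774 x 0.02503 = 0.006943 mol; V(HBr) at equivalence = 0.006943/0.1053 = 0.06594 L.
At equivalence the base is fully converted to NH4+; total volume = 0.09097 L, so [NH4+] = 0.006943/0.09097 = 0.07633 M.
Ka(NH4+) = Kw/Kb = 1.0e-14 / 1.8 x 10^-5 = 5.56e-10.
[H^+] = sqrt(Ka x [NH4+]) = sqrt(5.56e-10 x 0.07633) = 6.51e-6 M.
pH = -log(6.51e-6) = 5.19.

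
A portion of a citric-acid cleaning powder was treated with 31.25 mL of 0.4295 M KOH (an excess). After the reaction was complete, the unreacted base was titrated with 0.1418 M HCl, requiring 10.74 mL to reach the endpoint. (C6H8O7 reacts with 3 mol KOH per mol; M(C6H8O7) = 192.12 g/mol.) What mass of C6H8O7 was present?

Total n(KOH) added = 0.4295 x 0.03125 = 0.01342 mol.
n(HCl) used = 0.1418 x 0.01074 = 0.001523 mol, which equals the excess n(KOH).
So n(KOH) consumed by the sample = 0.01342 - 0.001523 = 0.01190 mol.
n(C6H8O7) = 0.01190 / 3 = 0.003966 mol.
mass = 0.003966 mol x 192.12 g/mol = 0.762 g.

0.762 g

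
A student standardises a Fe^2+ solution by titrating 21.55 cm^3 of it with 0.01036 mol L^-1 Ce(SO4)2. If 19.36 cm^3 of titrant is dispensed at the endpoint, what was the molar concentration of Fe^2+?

0.00931 M

n(Ce(SO4)2) = 0.01036 x 0.01936 = 0.0002006 mol.
From the balanced equation, 1 mol Ce(SO4)2 reacts with 1 mol Fe^2+, so n(Fe^2+) = 0.0002006 x 1/1 = 0.0002006 mol.
[Fe^2+] = 0.0002006 / 0.02155 L = 0.00931 M.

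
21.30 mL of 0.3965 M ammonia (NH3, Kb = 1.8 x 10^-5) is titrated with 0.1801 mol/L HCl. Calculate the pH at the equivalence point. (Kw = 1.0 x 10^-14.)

n(NH3) = 0.3965 x 0.02130 = 0.008445 mol; V(HCl) at equivalence = 0.008445/0.1801 = 0.04689 L.
At equivalence the base is fully converted to NH4+; total volume = 0.06819 L, so [NH4+] = 0.008445/0.06819 = 0.1238 M.
Ka(NH4+) = Kw/Kb = 1.0e-14 / 1.8 x 10^-5 = 5.56e-10.
[H^+] = sqrt(Ka x [NH4+]) = sqrt(5.56e-10 x 0.1238) = 8.29e-6 M.
pH = -log(8.29e-6) = 5.08.

5.08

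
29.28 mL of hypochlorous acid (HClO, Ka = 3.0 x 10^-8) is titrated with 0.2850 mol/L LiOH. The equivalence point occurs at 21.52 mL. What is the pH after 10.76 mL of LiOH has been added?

7.52

10.76 mL is exactly half the equivalence volume (21.52/2), i.e. the half-equivalence point.
There, n(HA) = n(A^-), so pH = pKa = -log(3.0 x 10^-8) = 7.52.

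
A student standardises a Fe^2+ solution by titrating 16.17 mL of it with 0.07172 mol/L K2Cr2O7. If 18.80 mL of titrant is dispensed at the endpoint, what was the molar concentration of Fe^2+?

0.500 M

n(K2Cr2O7) = 0.07172 x 0.01880 = 0.001348 mol.
From the balanced equation, 1 mol K2Cr2O7 reacts with 6 mol Fe^2+, so n(Fe^2+) = 0.001348 x 6/1 = 0.008090 mol.
[Fe^2+] = 0.008090 / 0.01617 L = 0.500 M.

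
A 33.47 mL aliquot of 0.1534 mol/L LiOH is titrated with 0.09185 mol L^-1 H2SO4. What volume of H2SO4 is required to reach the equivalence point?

27.9 mL

n(LiOH) = 0.1534 mol/L x 0.03347 L = 0.005134 mol.
The neutralisation is 2 LiOH : 1 H2SO4, so n(H2SO4) = 0.005134 x 1/2 = 0.002567 mol.
V(H2SO4) = 0.002567 / 0.09185 = 0.02795 L = 27.9 mL.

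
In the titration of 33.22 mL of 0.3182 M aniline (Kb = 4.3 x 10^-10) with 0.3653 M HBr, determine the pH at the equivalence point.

n(C6H5NH2) = 0.3182 x 0.03322 = 0.01057 mol; V(HBr) at equivalence = 0.01057/0.3653 = 0.02894 L.
At equivalence the base is fully converted to C6H5NH3+; total volume = 0.06216 L, so [C6H5NH3+] = 0.01057/0.06216 = 0.1701 M.
Ka(C6H5NH3+) = Kw/Kb = 1.0e-14 / 4.3 x 10^-10 = 2.33e-5.
[H^+] = sqrt(Ka x [C6H5NH3+]) = sqrt(2.33e-5 x 0.1701) = 0.00199 M.
pH = -log(0.00199) = 2.70.

2.70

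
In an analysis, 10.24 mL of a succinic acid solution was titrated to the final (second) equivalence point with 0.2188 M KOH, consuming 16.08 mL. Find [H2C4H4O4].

n(KOH) = 0.2188 x 0.01608 = 0.003518 mol.
At the final (second) equivalence point, 2 mol OH^- react per mol H2C4H4O4, so n(H2C4H4O4) = 0.003518 / 2 = 0.001759 mol.
[H2C4H4O4] = 0.001759 / 0.01024 L = 0.172 M.

0.172 M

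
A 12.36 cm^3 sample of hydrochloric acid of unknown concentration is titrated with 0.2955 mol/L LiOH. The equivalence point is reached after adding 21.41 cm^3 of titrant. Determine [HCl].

n(LiOH) delivered = 0.2955 x 0.02141 = 0.006327 mol.
For a 1:1 reaction, n(HCl) = 0.006327 mol.
[HCl] = 0.006327 mol / 0.01236 L = 0.512 M.

0.512 M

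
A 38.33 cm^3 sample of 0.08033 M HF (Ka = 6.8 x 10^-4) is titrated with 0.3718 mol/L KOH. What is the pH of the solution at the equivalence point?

7.99

n(HF) = 0.08033 x 0.03833 = 0.003079 mol; V(KOH) at equivalence = 0.003079/0.3718 = 0.008281 L.
At equivalence all the acid is converted to F-; total volume = 0.03833 + 0.008281 = 0.04661 L, so [F-] = 0.003079/0.04661 = 0.06606 M.
Kb = Kw/Ka = 1.0e-14 / 6.8 x 10^-4 = 1.47e-11.
[OH^-] = sqrt(Kb x [F-]) = sqrt(1.47e-11 x 0.06606) = 9.86e-7 M.
pOH = 6.01, so pH = 14.00 - 6.01 = 7.99.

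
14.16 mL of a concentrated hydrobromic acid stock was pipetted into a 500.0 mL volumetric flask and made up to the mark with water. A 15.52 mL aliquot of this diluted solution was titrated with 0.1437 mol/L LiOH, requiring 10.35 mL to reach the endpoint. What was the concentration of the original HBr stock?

3.38 M

n(LiOH) = 0.1437 x 0.01035 = 0.001487 mol.
n(HBr) in the aliquot = 0.001487 mol.
[diluted HBr] = 0.001487 / 0.01552 = 0.09583 M.
Dilution factor = 500.0/14.16 = 35.31, so [stock] = 0.09583 x 35.31 = 3.38 M.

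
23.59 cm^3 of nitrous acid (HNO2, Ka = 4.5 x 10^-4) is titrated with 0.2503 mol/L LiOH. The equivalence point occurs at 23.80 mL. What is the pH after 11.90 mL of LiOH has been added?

11.90 mL is exactly half the equivalence volume (23.80/2), i.e. the half-equivalence point.
There, n(HA) = n(A^-), so pH = pKa = -log(4.5 x 10^-4) = 3.35.

3.35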